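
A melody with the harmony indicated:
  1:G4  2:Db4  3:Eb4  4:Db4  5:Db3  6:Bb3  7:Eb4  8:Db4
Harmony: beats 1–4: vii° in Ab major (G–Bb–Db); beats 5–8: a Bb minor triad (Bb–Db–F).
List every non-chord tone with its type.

The harmony at that moment is G diminished triad (G, Bb, Db); Eb4 is not a chord tone.
It is approached by step up from Db4 and left by step down to Db4.
Step away and step back to the same note — a neighbor tone (upper neighbor).
The harmony at that moment is Bb minor triad (Bb, Db, F); Eb4 is not a chord tone.
It is approached by leap up from Bb3 and left by step down to Db4.
Leap in, step out — an appoggiatura.

Eb4 (beat 3) — neighbor tone; Eb4 (beat 7) — appoggiatura.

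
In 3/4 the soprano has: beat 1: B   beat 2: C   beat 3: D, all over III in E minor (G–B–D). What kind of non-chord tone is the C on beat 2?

The harmony at that moment is G major triad (G, B, D); C is not a chord tone.
It is approached by step up from B and left by step up to D.
Step in, step out in the same direction — a passing tone.

Passing tone.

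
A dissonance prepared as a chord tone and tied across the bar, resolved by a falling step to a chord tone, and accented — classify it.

Suspension.

Approach: by preparation — the pitch is first a chord tone, then held (tied or repeated) while the harmony changes under it. Departure: down by step. Metric position: strong.
A prepared dissonance that resolves downward by step — a suspension. (The same figure resolving upward would be a retardation.)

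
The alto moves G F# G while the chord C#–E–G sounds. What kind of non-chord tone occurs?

The harmony at that moment is C# diminished triad (C#, E, G); F# is not a chord tone.
It is approached by step down from G and left by step up to G.
Step away and step back to the same note — a neighbor tone (lower neighbor).

F# is a neighbor tone.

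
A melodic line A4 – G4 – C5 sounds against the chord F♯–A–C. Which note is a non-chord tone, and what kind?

G4 is an escape tone.

The harmony at that moment is F♯ diminished triad (F♯, A, C); G4 is not a chord tone.
It is approached by step down from A4 and left by leap up to C5.
Step in, leap out — an escape tone.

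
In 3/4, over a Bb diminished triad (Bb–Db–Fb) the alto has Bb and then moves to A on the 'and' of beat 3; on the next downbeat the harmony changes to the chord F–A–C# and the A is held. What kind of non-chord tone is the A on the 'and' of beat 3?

Anticipation.

The harmony at that moment is Bb diminished triad (Bb, Db, Fb); A is not a chord tone.
It is approached by step down from Bb and then sustained as the same pitch into the next harmony.
Arriving early and becoming a chord tone when the harmony changes — an anticipation.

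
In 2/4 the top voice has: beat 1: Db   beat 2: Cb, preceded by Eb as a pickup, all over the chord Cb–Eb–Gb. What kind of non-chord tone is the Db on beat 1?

Passing tone.

The harmony at that moment is Cb major triad (Cb, Eb, Gb); Db is not a chord tone.
It is approached by step down from Eb and left by step down to Cb.
Step in, step out in the same direction — a passing tone.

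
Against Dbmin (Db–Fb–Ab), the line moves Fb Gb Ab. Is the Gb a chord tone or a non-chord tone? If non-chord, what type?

The harmony at that moment is Db minor triad (Db, Fb, Ab); Gb is not a chord tone.
It is approached by step up from Fb and left by step up to Ab.
Step in, step out in the same direction — a passing tone.

Non-chord tone — a passing tone.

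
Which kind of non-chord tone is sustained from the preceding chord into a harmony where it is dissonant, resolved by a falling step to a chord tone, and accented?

Suspension.

Approach: by preparation — the pitch is first a chord tone, then held (tied or repeated) while the harmony changes under it. Departure: down by step. Metric position: strong.
A prepared dissonance that resolves downward by step — a suspension. (The same figure resolving upward would be a retardation.)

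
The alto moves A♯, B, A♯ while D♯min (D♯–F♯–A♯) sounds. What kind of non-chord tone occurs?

The harmony at that moment is D♯ minor triad (D♯, F♯, A♯); B is not a chord tone.
It is approached by step up from A♯ and left by step down to A♯.
Step away and step back to the same note — a neighbor tone (upper neighbor).

B is a neighbor tone.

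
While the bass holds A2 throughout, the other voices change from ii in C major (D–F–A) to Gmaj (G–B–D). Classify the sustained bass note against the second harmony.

The harmony at that moment is G major triad (G, B, D); A2 is not a chord tone.
It is held over (the same pitch as the preceding A2) and then sustained as the same pitch into the next harmony.
Sustained through a change of harmony — a pedal tone.

Pedal tone (pedal point).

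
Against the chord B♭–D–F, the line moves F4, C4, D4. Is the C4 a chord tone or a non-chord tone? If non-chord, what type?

Non-chord tone — an appoggiatura.

The harmony at that moment is B♭ major triad (B♭, D, F); C4 is not a chord tone.
It is approached by leap down from F4 and left by step up to D4.
Leap in, step out — an appoggiatura.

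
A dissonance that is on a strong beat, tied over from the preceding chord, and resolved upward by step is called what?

Retardation.

Approach: by preparation — the pitch is first a chord tone, then held (tied or repeated) while the harmony changes under it. Departure: up by step. Metric position: strong.
A prepared dissonance that resolves upward by step — a retardation. (The same figure resolving downward would be a suspension.)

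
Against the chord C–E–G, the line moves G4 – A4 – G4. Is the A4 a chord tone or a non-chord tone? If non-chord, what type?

Non-chord tone — a neighbor tone.

The harmony at that moment is C major triad (C, E, G); A4 is not a chord tone.
It is approached by step up from G4 and left by step down to G4.
Step away and step back to the same note — a neighbor tone (upper neighbor).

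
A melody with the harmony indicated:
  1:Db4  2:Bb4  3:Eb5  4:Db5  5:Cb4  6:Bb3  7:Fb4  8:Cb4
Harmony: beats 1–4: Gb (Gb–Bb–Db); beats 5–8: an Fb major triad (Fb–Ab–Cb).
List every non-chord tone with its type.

The harmony at that moment is Gb major triad (Gb, Bb, Db); Eb5 is not a chord tone.
It is approached by leap up from Bb4 and left by step down to Db5.
Leap in, step out — an appoggiatura.
The harmony at that moment is Fb major triad (Fb, Ab, Cb); Bb3 is not a chord tone.
It is approached by step down from Cb4 and left by leap up to Fb4.
Step in, leap out — an escape tone.

Eb5 (beat 3) — appoggiatura; Bb3 (beat 6) — escape tone.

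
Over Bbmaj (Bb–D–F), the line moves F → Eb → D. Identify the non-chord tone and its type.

Eb is a passing tone.

The harmony at that moment is Bb major triad (Bb, D, F); Eb is not a chord tone.
It is approached by step down from F and left by step down to D.
Step in, step out in the same direction — a passing tone.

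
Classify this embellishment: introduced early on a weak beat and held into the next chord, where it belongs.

Approach: ahead of the chord change (typically by step), so it is dissonant against the current harmony. Departure: none — the same pitch is restated or held and is a chord tone of the new harmony.
Dissonant first, consonant once the harmony catches up: the note simply arrives early — an anticipation. (The reverse timing, consonant first and dissonant after the change, would be a suspension or retardation.)

Anticipation.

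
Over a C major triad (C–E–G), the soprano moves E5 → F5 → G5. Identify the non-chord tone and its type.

The harmony at that moment is C major triad (C, E, G); F5 is not a chord tone.
It is approached by step up from E5 and left by step up to G5.
Step in, step out in the same direction — a passing tone.

F5 is a passing tone.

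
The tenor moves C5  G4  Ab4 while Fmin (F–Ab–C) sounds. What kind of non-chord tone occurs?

The harmony at that moment is F minor triad (F, Ab, C); G4 is not a chord tone.
It is approached by leap down from C5 and left by step up to Ab4.
Leap in, step out — an appoggiatura.

G4 is an appoggiatura.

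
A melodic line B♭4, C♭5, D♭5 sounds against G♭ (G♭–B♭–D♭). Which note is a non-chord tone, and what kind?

C♭5 is a passing tone.

The harmony at that moment is G♭ major triad (G♭, B♭, D♭); C♭5 is not a chord tone.
It is approached by step up from B♭4 and left by step up to D♭5.
Step in, step out in the same direction — a passing tone.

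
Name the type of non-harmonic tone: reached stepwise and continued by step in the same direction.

Approach: by step. Departure: by step, continuing in the same direction.
Stepwise on both sides with no change of direction means the note fills in the space between two different chord tones — a passing tone. (Had it turned back to its starting note it would be a neighbor tone instead.)

Passing tone.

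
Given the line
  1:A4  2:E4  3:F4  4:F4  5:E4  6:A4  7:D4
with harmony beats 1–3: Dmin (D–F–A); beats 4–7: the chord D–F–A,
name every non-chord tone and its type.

E4 (beat 2) — appoggiatura; E4 (beat 5) — escape tone.

The harmony at that moment is D minor triad (D, F, A); E4 is not a chord tone.
It is approached by leap down from A4 and left by step up to F4.
Leap in, step out — an appoggiatura.
The harmony at that moment is D minor triad (D, F, A); E4 is not a chord tone.
It is approached by step down from F4 and left by leap up to A4.
Step in, leap out — an escape tone.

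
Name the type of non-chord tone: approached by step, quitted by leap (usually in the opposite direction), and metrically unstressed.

Escape tone.

Approach: by step. Departure: by leap. Metric position: weak.
Step in, leap out, from a weak position — an escape tone (échappée). (It is the mirror image of the appoggiatura, which leaps in and steps out on a strong beat.)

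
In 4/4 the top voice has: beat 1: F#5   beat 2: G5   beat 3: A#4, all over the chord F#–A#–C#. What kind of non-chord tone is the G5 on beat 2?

Escape tone.

The harmony at that moment is F# major triad (F#, A#, C#); G5 is not a chord tone.
It is approached by step up from F#5 and left by leap down to A#4.
Step in, leap out, on a weak beat — an escape tone.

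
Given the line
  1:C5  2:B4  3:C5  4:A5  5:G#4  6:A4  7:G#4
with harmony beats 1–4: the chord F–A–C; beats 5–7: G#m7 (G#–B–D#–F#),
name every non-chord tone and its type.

The harmony at that moment is F major triad (F, A, C); B4 is not a chord tone.
It is approached by step down from C5 and left by step up to C5.
Step away and step back to the same note — a neighbor tone (lower neighbor).
The harmony at that moment is G# minor seventh chord (G#, B, D#, F#); A4 is not a chord tone.
It is approached by step up from G#4 and left by step down to G#4.
Step away and step back to the same note — a neighbor tone (upper neighbor).

B4 (beat 2) — neighbor tone; A4 (beat 6) — neighbor tone.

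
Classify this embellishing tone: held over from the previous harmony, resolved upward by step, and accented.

Retardation.

Approach: by preparation — the pitch is first a chord tone, then held (tied or repeated) while the harmony changes under it. Departure: up by step. Metric position: strong.
A prepared dissonance that resolves upward by step — a retardation. (The same figure resolving downward would be a suspension.)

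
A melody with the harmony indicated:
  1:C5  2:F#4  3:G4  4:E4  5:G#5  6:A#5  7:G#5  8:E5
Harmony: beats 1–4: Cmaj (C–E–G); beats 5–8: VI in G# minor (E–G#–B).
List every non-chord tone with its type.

F#4 (beat 2) — appoggiatura; A#5 (beat 6) — neighbor tone.

The harmony at that moment is C major triad (C, E, G); F#4 is not a chord tone.
It is approached by leap down from C5 and left by step up to G4.
Leap in, step out — an appoggiatura.
The harmony at that moment is E major triad (E, G#, B); A#5 is not a chord tone.
It is approached by step up from G#5 and left by step down to G#5.
Step away and step back to the same note — a neighbor tone (upper neighbor).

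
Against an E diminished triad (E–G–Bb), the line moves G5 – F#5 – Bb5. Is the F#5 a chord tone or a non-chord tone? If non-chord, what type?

The harmony at that moment is E diminished triad (E, G, Bb); F#5 is not a chord tone.
It is approached by step down from G5 and left by leap up to Bb5.
Step in, leap out — an escape tone.

Non-chord tone — an escape tone.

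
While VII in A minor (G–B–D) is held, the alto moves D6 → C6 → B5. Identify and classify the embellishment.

C6 is a passing tone.

The harmony at that moment is G major triad (G, B, D); C6 is not a chord tone.
It is approached by step down from D6 and left by step down to B5.
Step in, step out in the same direction — a passing tone.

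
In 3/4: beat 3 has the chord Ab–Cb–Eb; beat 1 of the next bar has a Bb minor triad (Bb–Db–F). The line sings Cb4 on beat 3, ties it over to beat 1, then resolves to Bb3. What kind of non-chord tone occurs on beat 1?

The harmony at that moment is Bb minor triad (Bb, Db, F); Cb4 is not a chord tone.
It is held over (the same pitch as the preceding Cb4) and left by step down to Bb3.
Held over from the previous chord and resolving down by step — a suspension.

Suspension.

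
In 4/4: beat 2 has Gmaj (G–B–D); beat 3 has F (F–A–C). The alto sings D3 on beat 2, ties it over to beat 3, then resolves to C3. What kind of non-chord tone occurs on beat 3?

Suspension.

The harmony at that moment is F major triad (F, A, C); D3 is not a chord tone.
It is held over (the same pitch as the preceding D3) and left by step down to C3.
Held over from the previous chord and resolving down by step — a suspension.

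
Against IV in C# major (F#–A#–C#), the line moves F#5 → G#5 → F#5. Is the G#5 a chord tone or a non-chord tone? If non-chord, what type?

Non-chord tone — a neighbor tone.

The harmony at that moment is F# major triad (F#, A#, C#); G#5 is not a chord tone.
It is approached by step up from F#5 and left by step down to F#5.
Step away and step back to the same note — a neighbor tone (upper neighbor).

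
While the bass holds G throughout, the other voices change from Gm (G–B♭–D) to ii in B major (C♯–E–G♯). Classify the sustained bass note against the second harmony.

The harmony at that moment is C♯ minor triad (C♯, E, G♯); G is not a chord tone.
It is held over (the same pitch as the preceding G) and then sustained as the same pitch into the next harmony.
Sustained through a change of harmony — a pedal tone.

Pedal tone (pedal point).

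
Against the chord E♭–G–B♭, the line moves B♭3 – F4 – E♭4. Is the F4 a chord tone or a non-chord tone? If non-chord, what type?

The harmony at that moment is E♭ major triad (E♭, G, B♭); F4 is not a chord tone.
It is approached by leap up from B♭3 and left by step down to E♭4.
Leap in, step out — an appoggiatura.

Non-chord tone — an appoggiatura.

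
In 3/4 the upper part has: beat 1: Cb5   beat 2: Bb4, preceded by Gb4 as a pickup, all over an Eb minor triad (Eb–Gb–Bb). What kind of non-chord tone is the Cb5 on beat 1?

Appoggiatura.

The harmony at that moment is Eb minor triad (Eb, Gb, Bb); Cb5 is not a chord tone.
It is approached by leap up from Gb4 and left by step down to Bb4.
Leap in, step out, metrically accented — an appoggiatura.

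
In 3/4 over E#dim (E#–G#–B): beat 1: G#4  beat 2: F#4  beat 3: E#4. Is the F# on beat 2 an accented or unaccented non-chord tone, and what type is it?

Unaccented passing tone.

The harmony at that moment is E# diminished triad (E#, G#, B); F#4 is not a chord tone.
It is approached by step down from G#4 and left by step down to E#4.
Step in, step out in the same direction — a passing tone.
It falls on a weak beat, so it is unaccented.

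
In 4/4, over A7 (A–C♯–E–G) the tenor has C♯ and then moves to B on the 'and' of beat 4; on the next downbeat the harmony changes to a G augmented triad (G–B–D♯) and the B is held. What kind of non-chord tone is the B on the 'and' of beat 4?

The harmony at that moment is A dominant seventh chord (A, C♯, E, G); B is not a chord tone.
It is approached by step down from C♯ and then sustained as the same pitch into the next harmony.
Arriving early and becoming a chord tone when the harmony changes — an anticipation.

Anticipation.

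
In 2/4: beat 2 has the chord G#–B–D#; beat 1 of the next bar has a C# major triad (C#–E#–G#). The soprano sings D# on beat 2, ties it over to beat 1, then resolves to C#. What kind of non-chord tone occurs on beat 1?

The harmony at that moment is C# major triad (C#, E#, G#); D# is not a chord tone.
It is held over (the same pitch as the preceding D#) and left by step down to C#.
Held over from the previous chord and resolving down by step — a suspension.

Suspension.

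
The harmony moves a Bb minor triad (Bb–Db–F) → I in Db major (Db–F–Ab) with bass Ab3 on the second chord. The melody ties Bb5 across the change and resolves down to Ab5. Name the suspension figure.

At the second chord the bass is Ab3. The suspended Bb5 lies a ninth above the bass; after resolving down by step to Ab5, the interval above the bass becomes an octave.
Suspension figures are named by those two intervals: 9–8.

9–8 suspension.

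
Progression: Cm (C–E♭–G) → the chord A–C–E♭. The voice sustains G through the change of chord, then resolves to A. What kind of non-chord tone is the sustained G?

The harmony at that moment is A diminished triad (A, C, E♭); G is not a chord tone.
It is held over (the same pitch as the preceding G) and left by step up to A.
Held over from the previous chord and resolving up by step — a retardation.

G is a retardation.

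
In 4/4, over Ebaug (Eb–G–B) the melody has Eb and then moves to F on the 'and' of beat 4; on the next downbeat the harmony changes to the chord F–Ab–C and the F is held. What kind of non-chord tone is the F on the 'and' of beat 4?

The harmony at that moment is Eb augmented triad (Eb, G, B); F is not a chord tone.
It is approached by step up from Eb and then sustained as the same pitch into the next harmony.
Arriving early and becoming a chord tone when the harmony changes — an anticipation.

Anticipation.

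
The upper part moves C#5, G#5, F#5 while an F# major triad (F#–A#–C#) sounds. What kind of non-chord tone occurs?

G#5 is an appoggiatura.

The harmony at that moment is F# major triad (F#, A#, C#); G#5 is not a chord tone.
It is approached by leap up from C#5 and left by step down to F#5.
Leap in, step out — an appoggiatura.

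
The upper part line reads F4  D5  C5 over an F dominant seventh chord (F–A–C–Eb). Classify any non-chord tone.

D5 is an appoggiatura.

The harmony at that moment is F dominant seventh chord (F, A, C, Eb); D5 is not a chord tone.
It is approached by leap up from F4 and left by step down to C5.
Leap in, step out — an appoggiatura.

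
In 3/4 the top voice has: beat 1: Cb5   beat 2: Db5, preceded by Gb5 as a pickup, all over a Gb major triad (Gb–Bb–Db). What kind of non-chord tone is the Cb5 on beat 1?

The harmony at that moment is Gb major triad (Gb, Bb, Db); Cb5 is not a chord tone.
It is approached by leap down from Gb5 and left by step up to Db5.
Leap in, step out, metrically accented — an appoggiatura.

Appoggiatura.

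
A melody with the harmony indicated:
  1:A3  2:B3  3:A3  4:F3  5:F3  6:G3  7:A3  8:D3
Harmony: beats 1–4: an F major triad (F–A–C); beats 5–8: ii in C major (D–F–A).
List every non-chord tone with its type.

B3 (beat 2) — neighbor tone; G3 (beat 6) — passing tone.

The harmony at that moment is F major triad (F, A, C); B3 is not a chord tone.
It is approached by step up from A3 and left by step down to A3.
Step away and step back to the same note — a neighbor tone (upper neighbor).
The harmony at that moment is D minor triad (D, F, A); G3 is not a chord tone.
It is approached by step up from F3 and left by step up to A3.
Step in, step out in the same direction — a passing tone.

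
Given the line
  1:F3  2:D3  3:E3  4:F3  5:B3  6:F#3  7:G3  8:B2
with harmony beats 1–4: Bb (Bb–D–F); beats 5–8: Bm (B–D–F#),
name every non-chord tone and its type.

E3 (beat 3) — passing tone; G3 (beat 7) — escape tone.

The harmony at that moment is Bb major triad (Bb, D, F); E3 is not a chord tone.
It is approached by step up from D3 and left by step up to F3.
Step in, step out in the same direction — a passing tone.
The harmony at that moment is B minor triad (B, D, F#); G3 is not a chord tone.
It is approached by step up from F#3 and left by leap down to B2.
Step in, leap out — an escape tone.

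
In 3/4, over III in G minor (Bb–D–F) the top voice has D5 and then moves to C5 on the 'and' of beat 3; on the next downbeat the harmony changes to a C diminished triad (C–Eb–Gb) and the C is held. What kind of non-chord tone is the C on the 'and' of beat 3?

Anticipation.

The harmony at that moment is Bb major triad (Bb, D, F); C5 is not a chord tone.
It is approached by step down from D5 and then sustained as the same pitch into the next harmony.
Arriving early and becoming a chord tone when the harmony changes — an anticipation.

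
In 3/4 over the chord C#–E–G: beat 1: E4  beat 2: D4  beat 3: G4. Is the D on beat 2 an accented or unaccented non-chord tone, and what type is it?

The harmony at that moment is C# diminished triad (C#, E, G); D4 is not a chord tone.
It is approached by step down from E4 and left by leap up to G4.
Step in, leap out — an escape tone.
It falls on a weak beat, so it is unaccented.

Unaccented escape tone.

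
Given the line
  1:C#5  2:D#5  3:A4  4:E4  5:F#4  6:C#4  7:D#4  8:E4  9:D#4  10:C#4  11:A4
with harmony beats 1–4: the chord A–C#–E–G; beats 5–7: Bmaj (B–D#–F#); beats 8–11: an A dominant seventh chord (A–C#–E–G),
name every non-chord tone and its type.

D#5 (beat 2) — escape tone; C#4 (beat 6) — appoggiatura; D#4 (beat 9) — passing tone.

The harmony at that moment is A dominant seventh chord (A, C#, E, G); D#5 is not a chord tone.
It is approached by step up from C#5 and left by leap down to A4.
Step in, leap out — an escape tone.
The harmony at that moment is B major triad (B, D#, F#); C#4 is not a chord tone.
It is approached by leap down from F#4 and left by step up to D#4.
Leap in, step out — an appoggiatura.
The harmony at that moment is A dominant seventh chord (A, C#, E, G); D#4 is not a chord tone.
It is approached by step down from E4 and left by step down to C#4.
Step in, step out in the same direction — a passing tone.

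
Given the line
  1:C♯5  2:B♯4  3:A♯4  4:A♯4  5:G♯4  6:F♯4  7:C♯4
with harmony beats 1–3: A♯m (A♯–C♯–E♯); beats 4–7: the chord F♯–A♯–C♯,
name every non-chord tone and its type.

B♯4 (beat 2) — passing tone; G♯4 (beat 5) — passing tone.

The harmony at that moment is A♯ minor triad (A♯, C♯, E♯); B♯4 is not a chord tone.
It is approached by step down from C♯5 and left by step down to A♯4.
Step in, step out in the same direction — a passing tone.
The harmony at that moment is F♯ major triad (F♯, A♯, C♯); G♯4 is not a chord tone.
It is approached by step down from A♯4 and left by step down to F♯4.
Step in, step out in the same direction — a passing tone.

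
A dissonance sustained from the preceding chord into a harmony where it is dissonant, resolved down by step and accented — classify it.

Approach: by preparation — the pitch is first a chord tone, then held (tied or repeated) while the harmony changes under it. Departure: down by step. Metric position: strong.
A prepared dissonance that resolves downward by step — a suspension. (The same figure resolving upward would be a retardation.)

Suspension.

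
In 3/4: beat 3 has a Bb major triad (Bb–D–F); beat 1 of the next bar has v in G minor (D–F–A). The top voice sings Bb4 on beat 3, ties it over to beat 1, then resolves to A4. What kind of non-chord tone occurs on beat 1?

The harmony at that moment is D minor triad (D, F, A); Bb4 is not a chord tone.
It is held over (the same pitch as the preceding Bb4) and left by step down to A4.
Held over from the previous chord and resolving down by step — a suspension.

Suspension.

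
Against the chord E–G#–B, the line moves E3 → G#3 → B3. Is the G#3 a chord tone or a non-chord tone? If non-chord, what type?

E major triad contains E, G#, B; G# is the third, so it is a chord tone.

Chord tone (the third of E major triad).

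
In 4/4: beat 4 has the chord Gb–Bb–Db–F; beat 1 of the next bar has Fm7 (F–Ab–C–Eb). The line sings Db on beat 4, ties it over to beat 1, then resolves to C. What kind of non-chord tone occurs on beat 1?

Suspension.

The harmony at that moment is F minor seventh chord (F, Ab, C, Eb); Db is not a chord tone.
It is held over (the same pitch as the preceding Db) and left by step down to C.
Held over from the previous chord and resolving down by step — a suspension.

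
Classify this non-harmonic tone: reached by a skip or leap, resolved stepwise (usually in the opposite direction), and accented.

Approach: by leap. Departure: by step. Metric position: strong.
Leap in, step out, in a metrically strong position — an appoggiatura. (It is the mirror image of the escape tone, which steps in and leaps out from a weak position.)

Appoggiatura.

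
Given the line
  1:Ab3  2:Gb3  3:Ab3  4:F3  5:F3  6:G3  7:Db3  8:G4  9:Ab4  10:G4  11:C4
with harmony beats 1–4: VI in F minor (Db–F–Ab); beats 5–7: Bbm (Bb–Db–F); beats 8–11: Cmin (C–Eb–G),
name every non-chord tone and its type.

Gb3 (beat 2) — neighbor tone; G3 (beat 6) — escape tone; Ab4 (beat 9) — neighbor tone.

The harmony at that moment is Db major triad (Db, F, Ab); Gb3 is not a chord tone.
It is approached by step down from Ab3 and left by step up to Ab3.
Step away and step back to the same note — a neighbor tone (lower neighbor).
The harmony at that moment is Bb minor triad (Bb, Db, F); G3 is not a chord tone.
It is approached by step up from F3 and left by leap down to Db3.
Step in, leap out — an escape tone.
The harmony at that moment is C minor triad (C, Eb, G); Ab4 is not a chord tone.
It is approached by step up from G4 and left by step down to G4.
Step away and step back to the same note — a neighbor tone (upper neighbor).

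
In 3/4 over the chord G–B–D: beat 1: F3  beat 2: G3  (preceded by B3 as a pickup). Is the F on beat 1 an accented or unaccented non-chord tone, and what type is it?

Accented appoggiatura.

The harmony at that moment is G major triad (G, B, D); F3 is not a chord tone.
It is approached by leap down from B3 and left by step up to G3.
Leap in, step out — an appoggiatura.
It falls on the downbeat, so it is accented.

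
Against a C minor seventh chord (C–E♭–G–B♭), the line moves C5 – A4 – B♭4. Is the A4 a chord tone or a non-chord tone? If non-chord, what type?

Non-chord tone — an appoggiatura.

The harmony at that moment is C minor seventh chord (C, E♭, G, B♭); A4 is not a chord tone.
It is approached by leap down from C5 and left by step up to B♭4.
Leap in, step out — an appoggiatura.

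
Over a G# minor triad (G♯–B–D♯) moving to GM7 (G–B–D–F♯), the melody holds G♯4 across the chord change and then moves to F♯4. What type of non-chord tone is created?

G♯4 is a suspension.

The harmony at that moment is G major seventh chord (G, B, D, F♯); G♯4 is not a chord tone.
It is held over (the same pitch as the preceding G♯4) and left by step down to F♯4.
Held over from the previous chord and resolving down by step — a suspension.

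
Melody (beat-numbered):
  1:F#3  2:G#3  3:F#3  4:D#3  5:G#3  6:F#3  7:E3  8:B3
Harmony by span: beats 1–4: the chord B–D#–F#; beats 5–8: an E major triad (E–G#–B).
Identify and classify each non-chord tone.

The harmony at that moment is B major triad (B, D#, F#); G#3 is not a chord tone.
It is approached by step up from F#3 and left by step down to F#3.
Step away and step back to the same note — a neighbor tone (upper neighbor).
The harmony at that moment is E major triad (E, G#, B); F#3 is not a chord tone.
It is approached by step down from G#3 and left by step down to E3.
Step in, step out in the same direction — a passing tone.

G#3 (beat 2) — neighbor tone; F#3 (beat 6) — passing tone.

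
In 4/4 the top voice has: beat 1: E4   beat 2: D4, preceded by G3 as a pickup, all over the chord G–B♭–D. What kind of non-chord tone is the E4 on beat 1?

The harmony at that moment is G minor triad (G, B♭, D); E4 is not a chord tone.
It is approached by leap up from G3 and left by step down to D4.
Leap in, step out, metrically accented — an appoggiatura.

Appoggiatura.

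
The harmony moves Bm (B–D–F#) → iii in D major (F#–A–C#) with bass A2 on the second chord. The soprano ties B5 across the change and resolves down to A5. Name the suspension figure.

9–8 suspension.

At the second chord the bass is A2. The suspended B5 lies a ninth above the bass; after resolving down by step to A5, the interval above the bass becomes an octave.
Suspension figures are named by those two intervals: 9–8.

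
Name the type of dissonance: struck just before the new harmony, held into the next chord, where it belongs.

Approach: ahead of the chord change (typically by step), so it is dissonant against the current harmony. Departure: none — the same pitch is restated or held and is a chord tone of the new harmony.
Dissonant first, consonant once the harmony catches up: the note simply arrives early — an anticipation. (The reverse timing, consonant first and dissonant after the change, would be a suspension or retardation.)

Anticipation.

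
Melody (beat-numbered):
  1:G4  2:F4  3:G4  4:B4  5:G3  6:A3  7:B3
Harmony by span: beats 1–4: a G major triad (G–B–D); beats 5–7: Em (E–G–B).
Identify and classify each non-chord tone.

The harmony at that moment is G major triad (G, B, D); F4 is not a chord tone.
It is approached by step down from G4 and left by step up to G4.
Step away and step back to the same note — a neighbor tone (lower neighbor).
The harmony at that moment is E minor triad (E, G, B); A3 is not a chord tone.
It is approached by step up from G3 and left by step up to B3.
Step in, step out in the same direction — a passing tone.

F4 (beat 2) — neighbor tone; A3 (beat 6) — passing tone.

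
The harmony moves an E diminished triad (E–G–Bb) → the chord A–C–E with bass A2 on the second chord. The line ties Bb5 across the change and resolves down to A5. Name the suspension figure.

At the second chord the bass is A2. The suspended Bb5 lies a ninth above the bass; after resolving down by step to A5, the interval above the bass becomes an octave.
Suspension figures are named by those two intervals: 9–8.

9–8 suspension.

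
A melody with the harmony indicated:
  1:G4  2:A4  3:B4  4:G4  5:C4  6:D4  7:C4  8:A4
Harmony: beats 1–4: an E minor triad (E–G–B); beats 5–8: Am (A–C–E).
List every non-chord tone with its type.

A4 (beat 2) — passing tone; D4 (beat 6) — neighbor tone.

The harmony at that moment is E minor triad (E, G, B); A4 is not a chord tone.
It is approached by step up from G4 and left by step up to B4.
Step in, step out in the same direction — a passing tone.
The harmony at that moment is A minor triad (A, C, E); D4 is not a chord tone.
It is approached by step up from C4 and left by step down to C4.
Step away and step back to the same note — a neighbor tone (upper neighbor).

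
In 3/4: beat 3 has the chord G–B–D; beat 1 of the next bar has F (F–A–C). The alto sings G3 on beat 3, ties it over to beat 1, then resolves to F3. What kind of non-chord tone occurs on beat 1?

Suspension.

The harmony at that moment is F major triad (F, A, C); G3 is not a chord tone.
It is held over (the same pitch as the preceding G3) and left by step down to F3.
Held over from the previous chord and resolving down by step — a suspension.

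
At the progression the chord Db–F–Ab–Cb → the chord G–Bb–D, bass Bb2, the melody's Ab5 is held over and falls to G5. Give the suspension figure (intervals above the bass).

At the second chord the bass is Bb2. The suspended Ab5 lies a seventh above the bass; after resolving down by step to G5, the interval above the bass becomes a sixth.
Suspension figures are named by those two intervals: 7–6.

7–6 suspension.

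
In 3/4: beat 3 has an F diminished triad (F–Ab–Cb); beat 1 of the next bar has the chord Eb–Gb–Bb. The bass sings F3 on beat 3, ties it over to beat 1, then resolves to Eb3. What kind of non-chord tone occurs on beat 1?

Suspension.

The harmony at that moment is Eb minor triad (Eb, Gb, Bb); F3 is not a chord tone.
It is held over (the same pitch as the preceding F3) and left by step down to Eb3.
Held over from the previous chord and resolving down by step — a suspension.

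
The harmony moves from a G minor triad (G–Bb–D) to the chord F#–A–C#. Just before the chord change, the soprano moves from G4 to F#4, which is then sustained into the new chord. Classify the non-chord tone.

F#4 is an anticipation.

The harmony at that moment is G minor triad (G, Bb, D); F#4 is not a chord tone.
It is approached by step down from G4 and then sustained as the same pitch into the next harmony.
Arriving early and becoming a chord tone when the harmony changes — an anticipation.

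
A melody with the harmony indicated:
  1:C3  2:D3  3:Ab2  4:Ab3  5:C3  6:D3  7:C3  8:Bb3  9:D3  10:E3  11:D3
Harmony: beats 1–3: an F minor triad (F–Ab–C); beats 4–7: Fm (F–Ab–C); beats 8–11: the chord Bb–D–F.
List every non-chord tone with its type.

D3 (beat 2) — escape tone; D3 (beat 6) — neighbor tone; E3 (beat 10) — neighbor tone.

The harmony at that moment is F minor triad (F, Ab, C); D3 is not a chord tone.
It is approached by step up from C3 and left by leap down to Ab2.
Step in, leap out — an escape tone.
The harmony at that moment is F minor triad (F, Ab, C); D3 is not a chord tone.
It is approached by step up from C3 and left by step down to C3.
Step away and step back to the same note — a neighbor tone (upper neighbor).
The harmony at that moment is Bb major triad (Bb, D, F); E3 is not a chord tone.
It is approached by step up from D3 and left by step down to D3.
Step away and step back to the same note — a neighbor tone (upper neighbor).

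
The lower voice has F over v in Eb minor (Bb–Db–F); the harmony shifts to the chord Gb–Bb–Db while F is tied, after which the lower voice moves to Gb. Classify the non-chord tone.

F is a retardation.

The harmony at that moment is Gb major triad (Gb, Bb, Db); F is not a chord tone.
It is held over (the same pitch as the preceding F) and left by step up to Gb.
Held over from the previous chord and resolving up by step — a retardation.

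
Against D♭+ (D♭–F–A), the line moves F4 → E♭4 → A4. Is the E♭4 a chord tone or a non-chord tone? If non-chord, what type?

Non-chord tone — an escape tone.

The harmony at that moment is D♭ augmented triad (D♭, F, A); E♭4 is not a chord tone.
It is approached by step down from F4 and left by leap up to A4.
Step in, leap out — an escape tone.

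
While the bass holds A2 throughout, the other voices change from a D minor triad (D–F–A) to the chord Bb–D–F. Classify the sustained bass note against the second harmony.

The harmony at that moment is Bb major triad (Bb, D, F); A2 is not a chord tone.
It is held over (the same pitch as the preceding A2) and then sustained as the same pitch into the next harmony.
Sustained through a change of harmony — a pedal tone.

Pedal tone (pedal point).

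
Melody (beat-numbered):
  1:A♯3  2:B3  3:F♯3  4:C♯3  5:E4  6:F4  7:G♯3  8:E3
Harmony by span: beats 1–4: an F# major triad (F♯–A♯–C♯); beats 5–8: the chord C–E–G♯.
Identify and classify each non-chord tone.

B3 (beat 2) — escape tone; F4 (beat 6) — escape tone.

The harmony at that moment is F♯ major triad (F♯, A♯, C♯); B3 is not a chord tone.
It is approached by step up from A♯3 and left by leap down to F♯3.
Step in, leap out — an escape tone.
The harmony at that moment is C augmented triad (C, E, G♯); F4 is not a chord tone.
It is approached by step up from E4 and left by leap down to G♯3.
Step in, leap out — an escape tone.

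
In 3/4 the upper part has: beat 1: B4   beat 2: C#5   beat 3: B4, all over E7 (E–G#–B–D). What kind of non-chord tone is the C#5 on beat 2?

Upper neighbor tone.

The harmony at that moment is E dominant seventh chord (E, G#, B, D); C#5 is not a chord tone.
It is approached by step up from B4 and left by step down to B4.
Step away and step back to the same note — a neighbor tone (upper neighbor).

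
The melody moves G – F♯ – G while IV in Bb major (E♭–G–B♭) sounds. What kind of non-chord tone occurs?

F♯ is a neighbor tone.

The harmony at that moment is E♭ major triad (E♭, G, B♭); F♯ is not a chord tone.
It is approached by step down from G and left by step up to G.
Step away and step back to the same note — a neighbor tone (lower neighbor).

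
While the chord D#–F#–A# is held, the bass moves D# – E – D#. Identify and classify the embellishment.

The harmony at that moment is D# minor triad (D#, F#, A#); E is not a chord tone.
It is approached by step up from D# and left by step down to D#.
Step away and step back to the same note — a neighbor tone (upper neighbor).

E is a neighbor tone.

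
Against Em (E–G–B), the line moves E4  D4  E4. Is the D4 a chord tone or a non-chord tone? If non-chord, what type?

Non-chord tone — a neighbor tone.

The harmony at that moment is E minor triad (E, G, B); D4 is not a chord tone.
It is approached by step down from E4 and left by step up to E4.
Step away and step back to the same note — a neighbor tone (lower neighbor).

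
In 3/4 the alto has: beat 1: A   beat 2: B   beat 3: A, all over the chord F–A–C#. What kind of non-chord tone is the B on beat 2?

Upper neighbor tone.

The harmony at that moment is F augmented triad (F, A, C#); B is not a chord tone.
It is approached by step up from A and left by step down to A.
Step away and step back to the same note — a neighbor tone (upper neighbor).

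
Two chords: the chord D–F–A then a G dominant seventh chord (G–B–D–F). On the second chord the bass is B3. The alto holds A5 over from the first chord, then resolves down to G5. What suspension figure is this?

At the second chord the bass is B3. The suspended A5 lies a seventh above the bass; after resolving down by step to G5, the interval above the bass becomes a sixth.
Suspension figures are named by those two intervals: 7–6.

7–6 suspension.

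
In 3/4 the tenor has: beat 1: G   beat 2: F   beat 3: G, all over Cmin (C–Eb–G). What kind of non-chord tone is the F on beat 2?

Lower neighbor tone.

The harmony at that moment is C minor triad (C, Eb, G); F is not a chord tone.
It is approached by step down from G and left by step up to G.
Step away and step back to the same note — a neighbor tone (lower neighbor).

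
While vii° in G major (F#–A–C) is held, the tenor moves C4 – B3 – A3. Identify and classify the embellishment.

The harmony at that moment is F# diminished triad (F#, A, C); B3 is not a chord tone.
It is approached by step down from C4 and left by step down to A3.
Step in, step out in the same direction — a passing tone.

B3 is a passing tone.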